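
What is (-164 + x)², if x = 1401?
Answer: 1530169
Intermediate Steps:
(-164 + x)² = (-164 + 1401)² = 1237² = 1530169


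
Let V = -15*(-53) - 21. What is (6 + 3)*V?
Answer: 6966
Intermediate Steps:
V = 774 (V = 795 - 21 = 774)
(6 + 3)*V = (6 + 3)*774 = 9*774 = 6966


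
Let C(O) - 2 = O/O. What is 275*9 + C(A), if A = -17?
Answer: 2478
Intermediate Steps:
C(O) = 3 (C(O) = 2 + O/O = 2 + 1 = 3)
275*9 + C(A) = 275*9 + 3 = 2475 + 3 = 2478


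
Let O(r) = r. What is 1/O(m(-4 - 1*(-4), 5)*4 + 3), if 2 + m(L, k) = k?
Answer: 1/15 ≈ 0.066667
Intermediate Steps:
m(L, k) = -2 + k
1/O(m(-4 - 1*(-4), 5)*4 + 3) = 1/((-2 + 5)*4 + 3) = 1/(3*4 + 3) = 1/(12 + 3) = 1/15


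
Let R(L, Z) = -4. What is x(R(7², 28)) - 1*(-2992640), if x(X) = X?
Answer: 2992636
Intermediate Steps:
x(R(7², 28)) - 1*(-2992640) = -4 - 1*(-2992640) = -4 + 2992640 = 2992636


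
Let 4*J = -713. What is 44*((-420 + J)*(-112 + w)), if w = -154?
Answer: 7001918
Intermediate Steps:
J = -713/4 (J = (¼)*(-713) = -713/4 ≈ -178.25)
44*((-420 + J)*(-112 + w)) = 44*((-420 - 713/4)*(-112 - 154)) = 44*(-2393/4*(-266)) = 44*(318269/2) = 7001918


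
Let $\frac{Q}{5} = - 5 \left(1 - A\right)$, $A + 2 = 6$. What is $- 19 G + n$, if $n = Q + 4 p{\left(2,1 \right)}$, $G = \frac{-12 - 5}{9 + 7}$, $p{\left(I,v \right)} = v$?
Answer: $\frac{1587}{16} \approx 99.188$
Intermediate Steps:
$A = 4$ ($A = -2 + 6 = 4$)
$G = - \frac{17}{16} \approx -1.0625$
$Q = 75$ ($Q = 5 \left(- 5 \left(1 - 4\right)\right) = 5 \left(\left(-5\right) \left(-3\right)\right) = 5 \cdot 15 = 75$)
$n = 79$ ($n = 75 + 4 \cdot 1 = 75 + 4 = 79$)
$- 19 G + n = \left(-19\right) \left(- \frac{17}{16}\right) + 79 = \frac{323}{16} + 79 = \frac{1587}{16}$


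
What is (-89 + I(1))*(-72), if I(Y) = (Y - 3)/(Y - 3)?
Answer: 6336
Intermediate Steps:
I(Y) = 1 (I(Y) = (-3 + Y)/(-3 + Y) = 1)
(-89 + I(1))*(-72) = (-89 + 1)*(-72) = -88*(-72) = 6336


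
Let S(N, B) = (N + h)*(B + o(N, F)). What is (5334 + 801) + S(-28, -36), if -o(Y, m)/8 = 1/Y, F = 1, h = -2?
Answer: 50445/7 ≈ 7206.4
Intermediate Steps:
o(Y, m) = -8/Y
S(N, B) = (-2 + N)*(B - 8/N) (S(N, B) = (N - 2)*(B - 8/N) = (-2 + N)*(B - 8/N))
(5334 + 801) + S(-28, -36) = (5334 + 801) + (-8 - 2*(-36) + 16/(-28) - 36*(-28)) = 6135 + (-8 + 72 + 16*(-1/28) + 1008) = 6135 + (-8 + 72 - 4/7 + 1008) = 6135 + 7500/7 = 50445/7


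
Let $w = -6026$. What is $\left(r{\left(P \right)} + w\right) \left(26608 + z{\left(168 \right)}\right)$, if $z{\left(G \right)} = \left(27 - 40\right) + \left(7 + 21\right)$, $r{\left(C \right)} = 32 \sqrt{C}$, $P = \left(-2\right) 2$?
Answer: $-160430198 + 1703872 i \approx -1.6043 \cdot 10^{8} + 1.7039 \cdot 10^{6} i$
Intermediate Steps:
$P = -4$
$z{\left(G \right)} = 15$ ($z{\left(G \right)} = -13 + 28 = 15$)
$\left(r{\left(P \right)} + w\right) \left(26608 + z{\left(168 \right)}\right) = \left(32 \sqrt{-4} - 6026\right) \left(26608 + 15\right) = \left(32 \cdot 2 i - 6026\right) 26623 = \left(64 i - 6026\right) 26623 = \left(-6026 + 64 i\right) 26623 = -160430198 + 1703872 i$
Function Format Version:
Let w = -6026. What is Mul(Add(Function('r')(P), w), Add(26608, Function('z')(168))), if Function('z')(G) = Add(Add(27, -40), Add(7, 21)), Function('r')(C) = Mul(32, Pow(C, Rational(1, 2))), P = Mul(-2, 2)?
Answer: Add(-160430198, Mul(1703872, I)) ≈ Add(-1.6043e+8, Mul(1.7039e+6, I))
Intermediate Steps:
P = -4
Function('z')(G) = 15 (Function('z')(G) = Add(-13, 28) = 15)
Mul(Add(Function('r')(P), w), Add(26608, Function('z')(168))) = Mul(Add(Mul(32, Pow(-4, Rational(1, 2))), -6026), Add(26608, 15)) = Mul(Add(Mul(32, Mul(2, I)), -6026), 26623) = Mul(Add(Mul(64, I), -6026), 26623) = Mul(Add(-6026, Mul(64, I)), 26623) = Add(-160430198, Mul(1703872, I))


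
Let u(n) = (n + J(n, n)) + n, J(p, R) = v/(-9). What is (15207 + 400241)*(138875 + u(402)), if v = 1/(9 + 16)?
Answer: 13056605852752/225 ≈ 5.8029e+10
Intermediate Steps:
v = 1/25 ≈ 0.040000
J(p, R) = -1/225 (J(p, R) = (1/25)/(-9) = (1/25)*(-⅑) = -1/225)
u(n) = -1/225 + 2*n (u(n) = (n - 1/225) + n = (-1/225 + n) + n = -1/225 + 2*n)
(15207 + 400241)*(138875 + u(402)) = (15207 + 400241)*(138875 + (-1/225 + 2*402)) = 415448*(138875 + (-1/225 + 804)) = 415448*(138875 + 180899/225) = 415448*(31427774/225) = 13056605852752/225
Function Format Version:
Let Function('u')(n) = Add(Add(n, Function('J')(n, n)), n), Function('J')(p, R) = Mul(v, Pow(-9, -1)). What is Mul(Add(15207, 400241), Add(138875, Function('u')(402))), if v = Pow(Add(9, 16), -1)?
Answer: Rational(13056605852752, 225) ≈ 5.8029e+10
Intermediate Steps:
v = Rational(1, 25) (v = Pow(25, -1) = Rational(1, 25) ≈ 0.040000)
Function('J')(p, R) = Rational(-1, 225) (Function('J')(p, R) = Mul(Rational(1, 25), Pow(-9, -1)) = Mul(Rational(1, 25), Rational(-1, 9)) = Rational(-1, 225))
Function('u')(n) = Add(Rational(-1, 225), Mul(2, n)) (Function('u')(n) = Add(Add(n, Rational(-1, 225)), n) = Add(Add(Rational(-1, 225), n), n) = Add(Rational(-1, 225), Mul(2, n)))
Mul(Add(15207, 400241), Add(138875, Function('u')(402))) = Mul(Add(15207, 400241), Add(138875, Add(Rational(-1, 225), Mul(2, 402)))) = Mul(415448, Add(138875, Add(Rational(-1, 225), 804))) = Mul(415448, Add(138875, Rational(180899, 225))) = Mul(415448, Rational(31427774, 225)) = Rational(13056605852752, 225)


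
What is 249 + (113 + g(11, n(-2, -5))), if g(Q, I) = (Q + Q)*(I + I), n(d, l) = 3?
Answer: 494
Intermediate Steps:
g(Q, I) = 4*I*Q (g(Q, I) = (2*Q)*(2*I) = 4*I*Q)
249 + (113 + g(11, n(-2, -5))) = 249 + (113 + 4*3*11) = 249 + (113 + 132) = 249 + 245 = 494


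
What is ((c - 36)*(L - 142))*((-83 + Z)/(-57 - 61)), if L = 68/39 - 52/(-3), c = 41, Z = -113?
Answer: -783020/767 ≈ -1020.9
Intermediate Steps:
L = 248/13 (L = 68*(1/39) - 52*(-⅓) = 68/39 + 52/3 = 248/13 ≈ 19.077)
((c - 36)*(L - 142))*((-83 + Z)/(-57 - 61)) = ((41 - 36)*(248/13 - 142))*((-83 - 113)/(-57 - 61)) = (5*(-1598/13))*(-196/(-118)) = -(-1566040)*(-1)/(13*118) = -7990/13*98/59 = -783020/767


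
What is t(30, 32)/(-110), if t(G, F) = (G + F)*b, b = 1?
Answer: -31/55 ≈ -0.56364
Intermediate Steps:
t(G, F) = F + G (t(G, F) = (G + F)*1 = (F + G)*1 = F + G)
t(30, 32)/(-110) = (32 + 30)/(-110) = 62*(-1/110) = -31/55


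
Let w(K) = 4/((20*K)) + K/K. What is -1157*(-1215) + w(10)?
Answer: 70287801/50 ≈ 1.4058e+6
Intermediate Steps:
w(K) = 1 + 1/(5*K) (w(K) = 4*(1/(20*K)) + 1 = 1/(5*K) + 1 = 1 + 1/(5*K))
-1157*(-1215) + w(10) = -1157*(-1215) + (⅕ + 10)/10 = 1405755 + (⅒)*(51/5) = 1405755 + 51/50 = 70287801/50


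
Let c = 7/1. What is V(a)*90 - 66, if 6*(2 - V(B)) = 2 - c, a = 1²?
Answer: 189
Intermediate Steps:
a = 1
c = 7 (c = 7*1 = 7)
V(B) = 17/6 (V(B) = 2 - (2 - 1*7)/6 = 2 - (2 - 7)/6 = 2 - ⅙*(-5) = 2 + ⅚ = 17/6)
V(a)*90 - 66 = (17/6)*90 - 66 = 255 - 66 = 189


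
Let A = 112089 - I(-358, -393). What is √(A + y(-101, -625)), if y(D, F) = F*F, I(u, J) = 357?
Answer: √502357 ≈ 708.77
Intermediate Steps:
A = 111732 (A = 112089 - 1*357 = 112089 - 357 = 111732)
y(D, F) = F²
√(A + y(-101, -625)) = √(111732 + (-625)²) = √(111732 + 390625) = √502357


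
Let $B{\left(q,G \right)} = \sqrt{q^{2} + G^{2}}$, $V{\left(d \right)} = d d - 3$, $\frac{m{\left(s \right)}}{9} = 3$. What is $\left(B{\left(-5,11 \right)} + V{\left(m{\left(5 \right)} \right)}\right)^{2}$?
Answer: $\left(726 + \sqrt{146}\right)^{2} \approx 5.4477 \cdot 10^{5}$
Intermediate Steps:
$m{\left(s \right)} = 27$ ($m{\left(s \right)} = 9 \cdot 3 = 27$)
$V{\left(d \right)} = -3 + d^{2}$ ($V{\left(d \right)} = d^{2} - 3 = -3 + d^{2}$)
$B{\left(q,G \right)} = \sqrt{G^{2} + q^{2}}$
$\left(B{\left(-5,11 \right)} + V{\left(m{\left(5 \right)} \right)}\right)^{2} = \left(\sqrt{11^{2} + \left(-5\right)^{2}} - \left(3 - 27^{2}\right)\right)^{2} = \left(\sqrt{121 + 25} + \left(-3 + 729\right)\right)^{2} = \left(\sqrt{146} + 726\right)^{2} = \left(726 + \sqrt{146}\right)^{2}$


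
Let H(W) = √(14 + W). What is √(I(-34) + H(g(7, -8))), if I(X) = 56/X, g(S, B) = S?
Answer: √(-476 + 289*√21)/17 ≈ 1.7133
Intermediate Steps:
√(I(-34) + H(g(7, -8))) = √(56/(-34) + √(14 + 7)) = √(56*(-1/34) + √21) = √(-28/17 + √21)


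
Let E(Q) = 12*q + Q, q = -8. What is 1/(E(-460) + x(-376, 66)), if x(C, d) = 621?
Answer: 1/65 ≈ 0.015385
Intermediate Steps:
E(Q) = -96 + Q (E(Q) = 12*(-8) + Q = -96 + Q)
1/(E(-460) + x(-376, 66)) = 1/((-96 - 460) + 621) = 1/(-556 + 621) = 1/65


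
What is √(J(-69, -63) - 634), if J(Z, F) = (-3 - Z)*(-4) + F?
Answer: 31*I ≈ 31.0*I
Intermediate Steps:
J(Z, F) = 12 + F + 4*Z (J(Z, F) = (12 + 4*Z) + F = 12 + F + 4*Z)
√(J(-69, -63) - 634) = √((12 - 63 + 4*(-69)) - 634) = √((12 - 63 - 276) - 634) = √(-327 - 634) = √(-961) = 31*I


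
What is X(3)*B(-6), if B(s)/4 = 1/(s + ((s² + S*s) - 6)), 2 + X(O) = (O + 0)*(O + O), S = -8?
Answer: 8/9 ≈ 0.88889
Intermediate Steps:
X(O) = -2 + 2*O² (X(O) = -2 + (O + 0)*(O + O) = -2 + O*(2*O) = -2 + 2*O²)
B(s) = 4/(-6 + s² - 7*s) (B(s) = 4/(s + ((s² - 8*s) - 6)) = 4/(s + (-6 + s² - 8*s)) = 4/(-6 + s² - 7*s))
X(3)*B(-6) = (-2 + 2*3²)*(4/(-6 + (-6)² - 7*(-6))) = (-2 + 2*9)*(4/(-6 + 36 + 42)) = (-2 + 18)*(4/72) = 16*(4*(1/72)) = 16*(1/18) = 8/9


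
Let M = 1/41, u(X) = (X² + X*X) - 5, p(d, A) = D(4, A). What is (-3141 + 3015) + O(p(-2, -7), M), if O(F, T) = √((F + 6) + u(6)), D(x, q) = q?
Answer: -126 + √66 ≈ -117.88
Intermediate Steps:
p(d, A) = A
u(X) = -5 + 2*X² (u(X) = (X² + X²) - 5 = 2*X² - 5 = -5 + 2*X²)
M = 1/41 ≈ 0.024390
O(F, T) = √(73 + F) (O(F, T) = √((F + 6) + (-5 + 2*6²)) = √((6 + F) + (-5 + 2*36)) = √((6 + F) + (-5 + 72)) = √((6 + F) + 67) = √(73 + F))
(-3141 + 3015) + O(p(-2, -7), M) = (-3141 + 3015) + √(73 - 7) = -126 + √66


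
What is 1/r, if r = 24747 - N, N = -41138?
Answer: 1/65885 ≈ 1.5178e-5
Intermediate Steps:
r = 65885 (r = 24747 - 1*(-41138) = 24747 + 41138 = 65885)
1/r = 1/65885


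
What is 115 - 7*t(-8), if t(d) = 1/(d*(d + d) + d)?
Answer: 13793/120 ≈ 114.94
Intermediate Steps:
t(d) = 1/(d + 2*d²) (t(d) = 1/(d*(2*d) + d) = 1/(2*d² + d) = 1/(d + 2*d²))
115 - 7*t(-8) = 115 - 7/((-8)*(1 + 2*(-8))) = 115 - (-7)/(8*(1 - 16)) = 115 - (-7)/(8*(-15)) = 115 - (-7)*(-1)/(8*15) = 115 - 7*1/120 = 115 - 7/120 = 13793/120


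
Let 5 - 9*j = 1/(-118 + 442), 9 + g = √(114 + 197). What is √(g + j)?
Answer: √(-24625 + 2916*√311)/54 ≈ 3.0316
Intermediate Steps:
g = -9 + √311 (g = -9 + √(114 + 197) = -9 + √311 ≈ 8.6352)
j = 1619/2916 (j = 5/9 - 1/(9*(-118 + 442)) = 5/9 - ⅑/324 = 5/9 - ⅑*1/324 = 5/9 - 1/2916 = 1619/2916 ≈ 0.55521)
√(g + j) = √((-9 + √311) + 1619/2916) = √(-24625/2916 + √311)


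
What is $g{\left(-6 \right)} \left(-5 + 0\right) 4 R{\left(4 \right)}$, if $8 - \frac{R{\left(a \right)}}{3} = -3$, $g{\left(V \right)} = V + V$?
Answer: $7920$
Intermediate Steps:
$g{\left(V \right)} = 2 V$
$R{\left(a \right)} = 33$ ($R{\left(a \right)} = 24 - -9 = 24 + 9 = 33$)
$g{\left(-6 \right)} \left(-5 + 0\right) 4 R{\left(4 \right)} = 2 \left(-6\right) \left(-5 + 0\right) 4 \cdot 33 = - 12 \left(\left(-5\right) 4\right) 33 = \left(-12\right) \left(-20\right) 33 = 240 \cdot 33 = 7920$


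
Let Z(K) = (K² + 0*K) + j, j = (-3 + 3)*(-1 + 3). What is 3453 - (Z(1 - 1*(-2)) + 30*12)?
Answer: 3084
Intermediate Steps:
j = 0 (j = 0*2 = 0)
Z(K) = K² (Z(K) = (K² + 0*K) + 0 = (K² + 0) + 0 = K² + 0 = K²)
3453 - (Z(1 - 1*(-2)) + 30*12) = 3453 - ((1 - 1*(-2))² + 30*12) = 3453 - ((1 + 2)² + 360) = 3453 - (3² + 360) = 3453 - (9 + 360) = 3453 - 1*369 = 3453 - 369 = 3084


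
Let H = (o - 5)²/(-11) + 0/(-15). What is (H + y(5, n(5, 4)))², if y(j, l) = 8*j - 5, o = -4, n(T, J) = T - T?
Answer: 92416/121 ≈ 763.77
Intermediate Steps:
n(T, J) = 0
y(j, l) = -5 + 8*j
H = -81/11 (H = (-4 - 5)²/(-11) + 0/(-15) = (-9)²*(-1/11) + 0*(-1/15) = 81*(-1/11) + 0 = -81/11 + 0 = -81/11 ≈ -7.3636)
(H + y(5, n(5, 4)))² = (-81/11 + (-5 + 8*5))² = (-81/11 + (-5 + 40))² = (-81/11 + 35)² = (304/11)² = 92416/121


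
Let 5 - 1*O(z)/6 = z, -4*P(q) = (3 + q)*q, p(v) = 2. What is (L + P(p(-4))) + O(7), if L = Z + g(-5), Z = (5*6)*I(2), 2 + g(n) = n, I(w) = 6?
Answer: 317/2 ≈ 158.50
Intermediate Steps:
g(n) = -2 + n
Z = 180 (Z = (5*6)*6 = 30*6 = 180)
P(q) = -q*(3 + q)/4 (P(q) = -(3 + q)*q/4 = -q*(3 + q)/4)
L = 173 (L = 180 + (-2 - 5) = 180 - 7 = 173)
O(z) = 30 - 6*z
(L + P(p(-4))) + O(7) = (173 - ¼*2*(3 + 2)) + (30 - 6*7) = (173 - ¼*2*5) + (30 - 42) = (173 - 5/2) - 12 = 341/2 - 12 = 317/2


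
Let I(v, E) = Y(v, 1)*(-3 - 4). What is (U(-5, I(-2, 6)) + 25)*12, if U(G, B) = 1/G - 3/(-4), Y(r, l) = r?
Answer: 1533/5 ≈ 306.60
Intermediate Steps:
I(v, E) = -7*v (I(v, E) = v*(-3 - 4) = v*(-7) = -7*v)
U(G, B) = ¾ + 1/G (U(G, B) = 1/G - 3*(-¼) = 1/G + ¾ = ¾ + 1/G)
(U(-5, I(-2, 6)) + 25)*12 = ((¾ + 1/(-5)) + 25)*12 = ((¾ - ⅕) + 25)*12 = (11/20 + 25)*12 = (511/20)*12 = 1533/5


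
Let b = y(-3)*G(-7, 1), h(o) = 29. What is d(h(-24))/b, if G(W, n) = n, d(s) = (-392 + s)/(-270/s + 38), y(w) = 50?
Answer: -10527/41600 ≈ -0.25305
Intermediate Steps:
d(s) = (-392 + s)/(38 - 270/s)
b = 50 (b = 50*1 = 50)
d(h(-24))/b = ((½)*29*(-392 + 29)/(-135 + 19*29))/50 = ((½)*29*(-363)/(-135 + 551))*(1/50) = ((½)*29*(-363)/416)*(1/50) = ((½)*29*(1/416)*(-363))*(1/50) = -10527/832*1/50 = -10527/41600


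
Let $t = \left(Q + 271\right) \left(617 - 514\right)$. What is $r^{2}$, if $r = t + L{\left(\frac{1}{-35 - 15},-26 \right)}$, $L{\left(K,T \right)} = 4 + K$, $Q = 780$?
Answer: $\frac{29298934296801}{2500} \approx 1.172 \cdot 10^{10}$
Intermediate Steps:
$t = 108253$ ($t = \left(780 + 271\right) \left(617 - 514\right) = 1051 \cdot 103 = 108253$)
$r = \frac{5412849}{50}$ ($r = 108253 + \left(4 + \frac{1}{-35 - 15}\right) = 108253 + \left(4 + \frac{1}{-50}\right) = 108253 + \left(4 - \frac{1}{50}\right) = 108253 + \frac{199}{50} = \frac{5412849}{50} \approx 1.0826 \cdot 10^{5}$)
$r^{2} = \left(\frac{5412849}{50}\right)^{2} = \frac{29298934296801}{2500}$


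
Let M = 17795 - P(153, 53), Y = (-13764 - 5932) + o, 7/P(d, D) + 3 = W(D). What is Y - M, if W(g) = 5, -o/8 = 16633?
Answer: -341103/2 ≈ -1.7055e+5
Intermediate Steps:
o = -133064 (o = -8*16633 = -133064)
P(d, D) = 7/2 (P(d, D) = 7/(-3 + 5) = 7/2)
Y = -152760 (Y = (-13764 - 5932) - 133064 = -19696 - 133064 = -152760)
M = 35583/2 (M = 17795 - 1*7/2 = 17795 - 7/2 = 35583/2 ≈ 17792.)
Y - M = -152760 - 1*35583/2 = -152760 - 35583/2 = -341103/2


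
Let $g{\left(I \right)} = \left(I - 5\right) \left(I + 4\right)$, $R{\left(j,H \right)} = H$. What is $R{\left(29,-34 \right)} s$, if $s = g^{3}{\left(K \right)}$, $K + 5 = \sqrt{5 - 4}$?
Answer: $0$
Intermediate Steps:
$K = -4$ ($K = -5 + \sqrt{5 - 4} = -5 + \sqrt{1} = -5 + 1 = -4$)
$g{\left(I \right)} = \left(-5 + I\right) \left(4 + I\right)$
$s = 0$ ($s = \left(-20 + \left(-4\right)^{2} - -4\right)^{3} = \left(-20 + 16 + 4\right)^{3} = 0^{3} = 0$)
$R{\left(29,-34 \right)} s = \left(-34\right) 0 = 0$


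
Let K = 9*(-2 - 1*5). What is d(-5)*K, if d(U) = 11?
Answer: -693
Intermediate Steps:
K = -63 (K = 9*(-2 - 5) = 9*(-7) = -63)
d(-5)*K = 11*(-63) = -693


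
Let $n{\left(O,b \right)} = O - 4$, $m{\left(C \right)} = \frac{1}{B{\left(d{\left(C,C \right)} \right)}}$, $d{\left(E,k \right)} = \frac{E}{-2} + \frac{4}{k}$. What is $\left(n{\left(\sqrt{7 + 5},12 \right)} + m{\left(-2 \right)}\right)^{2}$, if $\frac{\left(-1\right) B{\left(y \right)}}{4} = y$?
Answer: $\frac{417}{16} - 15 \sqrt{3} \approx 0.081738$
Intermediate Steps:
$d{\left(E,k \right)} = \frac{4}{k} - \frac{E}{2}$ ($d{\left(E,k \right)} = E \left(- \frac{1}{2}\right) + \frac{4}{k} = - \frac{E}{2} + \frac{4}{k} = \frac{4}{k} - \frac{E}{2}$)
$B{\left(y \right)} = - 4 y$
$m{\left(C \right)} = \frac{1}{- \frac{16}{C} + 2 C}$ ($m{\left(C \right)} = \frac{1}{\left(-4\right) \left(\frac{4}{C} - \frac{C}{2}\right)} = \frac{1}{- \frac{16}{C} + 2 C}$)
$n{\left(O,b \right)} = -4 + O$ ($n{\left(O,b \right)} = O - 4 = -4 + O$)
$\left(n{\left(\sqrt{7 + 5},12 \right)} + m{\left(-2 \right)}\right)^{2} = \left(\left(-4 + \sqrt{7 + 5}\right) + \frac{1}{2} \left(-2\right) \frac{1}{-8 + \left(-2\right)^{2}}\right)^{2} = \left(\left(-4 + \sqrt{12}\right) + \frac{1}{2} \left(-2\right) \frac{1}{-8 + 4}\right)^{2} = \left(\left(-4 + 2 \sqrt{3}\right) + \frac{1}{2} \left(-2\right) \frac{1}{-4}\right)^{2} = \left(\left(-4 + 2 \sqrt{3}\right) + \frac{1}{2} \left(-2\right) \left(- \frac{1}{4}\right)\right)^{2} = \left(\left(-4 + 2 \sqrt{3}\right) + \frac{1}{4}\right)^{2} = \left(- \frac{15}{4} + 2 \sqrt{3}\right)^{2}$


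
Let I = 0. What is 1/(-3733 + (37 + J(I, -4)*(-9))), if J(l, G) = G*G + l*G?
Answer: -1/3840 ≈ -0.00026042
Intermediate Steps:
J(l, G) = G² + G*l
1/(-3733 + (37 + J(I, -4)*(-9))) = 1/(-3733 + (37 - 4*(-4 + 0)*(-9))) = 1/(-3733 + (37 - 4*(-4)*(-9))) = 1/(-3733 + (37 + 16*(-9))) = 1/(-3733 + (37 - 144)) = 1/(-3733 - 107) = 1/(-3840) = -1/3840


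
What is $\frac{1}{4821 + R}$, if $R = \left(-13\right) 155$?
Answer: $\frac{1}{2806} \approx 0.00035638$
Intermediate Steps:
$R = -2015$
$\frac{1}{4821 + R} = \frac{1}{4821 - 2015} = \frac{1}{2806}$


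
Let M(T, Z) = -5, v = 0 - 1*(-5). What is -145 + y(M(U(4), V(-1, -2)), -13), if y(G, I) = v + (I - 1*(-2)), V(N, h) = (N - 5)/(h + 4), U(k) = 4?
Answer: -151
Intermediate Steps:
v = 5 (v = 0 + 5 = 5)
V(N, h) = (-5 + N)/(4 + h)
y(G, I) = 7 + I (y(G, I) = 5 + (I - 1*(-2)) = 5 + (I + 2) = 5 + (2 + I) = 7 + I)
-145 + y(M(U(4), V(-1, -2)), -13) = -145 + (7 - 13) = -145 - 6 = -151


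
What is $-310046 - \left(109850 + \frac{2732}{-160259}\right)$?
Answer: $- \frac{67292110332}{160259} \approx -4.199 \cdot 10^{5}$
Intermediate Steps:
$-310046 - \left(109850 + \frac{2732}{-160259}\right) = -310046 - \left(109850 + 2732 \left(- \frac{1}{160259}\right)\right) = -310046 - \frac{17604448418}{160259} = - \frac{67292110332}{160259}$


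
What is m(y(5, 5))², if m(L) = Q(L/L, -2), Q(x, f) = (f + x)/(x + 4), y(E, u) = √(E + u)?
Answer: 1/25 ≈ 0.040000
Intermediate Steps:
Q(x, f) = (f + x)/(4 + x)
m(L) = -⅕ (m(L) = (-2 + L/L)/(4 + L/L) = (-2 + 1)/(4 + 1) = -1/5 = (⅕)*(-1) = -⅕)
m(y(5, 5))² = (-⅕)² = 1/25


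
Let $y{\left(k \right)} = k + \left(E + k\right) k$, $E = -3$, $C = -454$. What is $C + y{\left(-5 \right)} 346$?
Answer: $11656$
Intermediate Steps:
$y{\left(k \right)} = k + k \left(-3 + k\right)$ ($y{\left(k \right)} = k + \left(-3 + k\right) k = k + k \left(-3 + k\right)$)
$C + y{\left(-5 \right)} 346 = -454 + - 5 \left(-2 - 5\right) 346 = -454 + \left(-5\right) \left(-7\right) 346 = -454 + 35 \cdot 346 = -454 + 12110 = 11656$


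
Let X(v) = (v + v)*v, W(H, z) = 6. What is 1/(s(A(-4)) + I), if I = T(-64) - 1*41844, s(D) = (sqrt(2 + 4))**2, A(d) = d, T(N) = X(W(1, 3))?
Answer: -1/41766 ≈ -2.3943e-5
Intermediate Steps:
X(v) = 2*v**2 (X(v) = (2*v)*v = 2*v**2)
T(N) = 72 (T(N) = 2*6**2 = 2*36 = 72)
s(D) = 6 (s(D) = (sqrt(6))**2 = 6)
I = -41772 (I = 72 - 1*41844 = 72 - 41844 = -41772)
1/(s(A(-4)) + I) = 1/(6 - 41772) = 1/(-41766) = -1/41766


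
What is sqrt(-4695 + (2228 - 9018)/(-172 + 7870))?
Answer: 5*I*sqrt(2782742322)/3849 ≈ 68.526*I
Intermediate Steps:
sqrt(-4695 + (2228 - 9018)/(-172 + 7870)) = sqrt(-4695 - 6790/7698) = sqrt(-4695 - 6790*1/7698) = sqrt(-4695 - 3395/3849) = sqrt(-18074450/3849) = 5*I*sqrt(2782742322)/3849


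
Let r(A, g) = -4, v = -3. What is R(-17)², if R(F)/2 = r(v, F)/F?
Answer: 64/289 ≈ 0.22145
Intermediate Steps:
R(F) = -8/F (R(F) = 2*(-4/F) = -8/F)
R(-17)² = (-8/(-17))² = (-8*(-1/17))² = (8/17)² = 64/289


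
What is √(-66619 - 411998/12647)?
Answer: I*√10660693683677/12647 ≈ 258.17*I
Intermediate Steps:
√(-66619 - 411998/12647) = √(-842942491/12647) = I*√10660693683677/12647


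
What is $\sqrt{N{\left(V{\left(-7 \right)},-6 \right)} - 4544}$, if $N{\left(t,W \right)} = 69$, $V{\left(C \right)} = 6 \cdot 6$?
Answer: $5 i \sqrt{179} \approx 66.895 i$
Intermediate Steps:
$V{\left(C \right)} = 36$
$\sqrt{N{\left(V{\left(-7 \right)},-6 \right)} - 4544} = \sqrt{69 - 4544} = \sqrt{-4475} = 5 i \sqrt{179}$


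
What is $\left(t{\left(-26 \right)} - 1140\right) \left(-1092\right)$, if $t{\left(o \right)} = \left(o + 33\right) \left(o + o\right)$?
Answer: $1642368$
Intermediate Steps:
$t{\left(o \right)} = 2 o \left(33 + o\right)$ ($t{\left(o \right)} = \left(33 + o\right) 2 o = 2 o \left(33 + o\right)$)
$\left(t{\left(-26 \right)} - 1140\right) \left(-1092\right) = \left(2 \left(-26\right) \left(33 - 26\right) - 1140\right) \left(-1092\right) = \left(2 \left(-26\right) 7 - 1140\right) \left(-1092\right) = \left(-364 - 1140\right) \left(-1092\right) = \left(-1504\right) \left(-1092\right) = 1642368$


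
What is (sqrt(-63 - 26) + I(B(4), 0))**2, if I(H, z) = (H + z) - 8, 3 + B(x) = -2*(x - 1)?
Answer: (17 - I*sqrt(89))**2 ≈ 200.0 - 320.76*I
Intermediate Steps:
B(x) = -1 - 2*x (B(x) = -3 - 2*(x - 1) = -3 - 2*(-1 + x) = -3 + (2 - 2*x) = -1 - 2*x)
I(H, z) = -8 + H + z
(sqrt(-63 - 26) + I(B(4), 0))**2 = (sqrt(-63 - 26) + (-8 + (-1 - 2*4) + 0))**2 = (sqrt(-89) + (-8 + (-1 - 8) + 0))**2 = (I*sqrt(89) + (-8 - 9 + 0))**2 = (I*sqrt(89) - 17)**2 = (-17 + I*sqrt(89))**2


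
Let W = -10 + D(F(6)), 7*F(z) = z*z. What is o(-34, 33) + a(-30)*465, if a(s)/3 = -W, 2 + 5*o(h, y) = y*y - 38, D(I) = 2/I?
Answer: 136173/10 ≈ 13617.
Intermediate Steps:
F(z) = z²/7 (F(z) = (z*z)/7 = z²/7)
o(h, y) = -8 + y²/5 (o(h, y) = -⅖ + (y*y - 38)/5 = -⅖ + (y² - 38)/5 = -⅖ + (-38 + y²)/5 = -⅖ + (-38/5 + y²/5) = -8 + y²/5)
W = -173/18 (W = -10 + 2/(((⅐)*6²)) = -10 + 2/(((⅐)*36)) = -10 + 2/(36/7) = -10 + 2*(7/36) = -10 + 7/18 = -173/18 ≈ -9.6111)
a(s) = 173/6 (a(s) = 3*(-1*(-173/18)) = 3*(173/18) = 173/6)
o(-34, 33) + a(-30)*465 = (-8 + (⅕)*33²) + (173/6)*465 = (-8 + (⅕)*1089) + 26815/2 = (-8 + 1089/5) + 26815/2 = 1049/5 + 26815/2 = 136173/10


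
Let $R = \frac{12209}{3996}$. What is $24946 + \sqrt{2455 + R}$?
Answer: $24946 + \frac{\sqrt{1090285179}}{666} \approx 24996.0$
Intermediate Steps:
$R = \frac{12209}{3996}$ ($R = 12209 \cdot \frac{1}{3996} = \frac{12209}{3996} \approx 3.0553$)
$24946 + \sqrt{2455 + R} = 24946 + \sqrt{2455 + \frac{12209}{3996}} = 24946 + \sqrt{\frac{9822389}{3996}} = 24946 + \frac{\sqrt{1090285179}}{666}$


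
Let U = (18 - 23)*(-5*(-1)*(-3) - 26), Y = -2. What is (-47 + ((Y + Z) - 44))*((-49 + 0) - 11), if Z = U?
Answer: -6720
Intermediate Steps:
U = 205 (U = -5*(5*(-3) - 26) = -5*(-15 - 26) = -5*(-41) = 205)
Z = 205
(-47 + ((Y + Z) - 44))*((-49 + 0) - 11) = (-47 + ((-2 + 205) - 44))*((-49 + 0) - 11) = (-47 + (203 - 44))*(-49 - 11) = (-47 + 159)*(-60) = 112*(-60) = -6720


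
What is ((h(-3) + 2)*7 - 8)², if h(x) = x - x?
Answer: 36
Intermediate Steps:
h(x) = 0
((h(-3) + 2)*7 - 8)² = ((0 + 2)*7 - 8)² = (2*7 - 8)² = (14 - 8)² = 6² = 36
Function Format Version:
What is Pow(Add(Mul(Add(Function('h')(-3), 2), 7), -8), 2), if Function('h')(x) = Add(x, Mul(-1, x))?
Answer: 36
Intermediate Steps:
Function('h')(x) = 0
Pow(Add(Mul(Add(Function('h')(-3), 2), 7), -8), 2) = Pow(Add(Mul(Add(0, 2), 7), -8), 2) = Pow(Add(Mul(2, 7), -8), 2) = Pow(Add(14, -8), 2) = Pow(6, 2) = 36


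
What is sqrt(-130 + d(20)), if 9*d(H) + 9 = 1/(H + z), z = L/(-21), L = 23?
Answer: I*sqrt(185812674)/1191 ≈ 11.445*I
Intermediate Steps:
z = -23/21 (z = 23/(-21) = 23*(-1/21) = -23/21 ≈ -1.0952)
d(H) = -1 + 1/(9*(-23/21 + H)) (d(H) = -1 + 1/(9*(H - 23/21)) = -1 + 1/(9*(-23/21 + H)))
sqrt(-130 + d(20)) = sqrt(-130 + (76 - 63*20)/(3*(-23 + 21*20))) = sqrt(-130 + (76 - 1260)/(3*(-23 + 420))) = sqrt(-130 + (1/3)*(-1184)/397) = sqrt(-130 + (1/3)*(1/397)*(-1184)) = sqrt(-130 - 1184/1191) = sqrt(-156014/1191) = I*sqrt(185812674)/1191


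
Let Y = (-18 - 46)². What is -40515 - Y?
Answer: -44611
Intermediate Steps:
Y = 4096 (Y = (-64)² = 4096)
-40515 - Y = -40515 - 1*4096 = -40515 - 4096 = -44611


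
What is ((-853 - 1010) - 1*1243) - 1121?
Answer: -4227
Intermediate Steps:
((-853 - 1010) - 1*1243) - 1121 = (-1863 - 1243) - 1121 = -3106 - 1121 = -4227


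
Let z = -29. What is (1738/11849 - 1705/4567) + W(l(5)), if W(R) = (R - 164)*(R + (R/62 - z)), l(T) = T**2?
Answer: -25372126562539/3355091746 ≈ -7562.3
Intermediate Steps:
W(R) = (-164 + R)*(29 + 63*R/62) (W(R) = (R - 164)*(R + (R/62 - 1*(-29))) = (-164 + R)*(R + (R*(1/62) + 29)) = (-164 + R)*(R + (R/62 + 29)) = (-164 + R)*(R + (29 + R/62)) = (-164 + R)*(29 + 63*R/62))
(1738/11849 - 1705/4567) + W(l(5)) = (1738/11849 - 1705/4567) + (-4756 - 4267/31*5**2 + 63*(5**2)**2/62) = (1738*(1/11849) - 1705*1/4567) + (-4756 - 4267/31*25 + (63/62)*25**2) = (1738/11849 - 1705/4567) + (-4756 - 106675/31 + (63/62)*625) = -12265099/54114383 + (-4756 - 106675/31 + 39375/62) = -12265099/54114383 - 468847/62 = -25372126562539/3355091746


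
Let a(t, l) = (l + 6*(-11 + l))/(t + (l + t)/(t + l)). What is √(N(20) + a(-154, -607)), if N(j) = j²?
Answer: √1113755/51 ≈ 20.693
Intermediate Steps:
a(t, l) = (-66 + 7*l)/(1 + t) (a(t, l) = (l + (-66 + 6*l))/(t + (l + t)/(l + t)) = (-66 + 7*l)/(t + 1) = (-66 + 7*l)/(1 + t))
√(N(20) + a(-154, -607)) = √(20² + (-66 + 7*(-607))/(1 - 154)) = √(400 + (-66 - 4249)/(-153)) = √(400 - 1/153*(-4315)) = √(400 + 4315/153) = √(65515/153) = √1113755/51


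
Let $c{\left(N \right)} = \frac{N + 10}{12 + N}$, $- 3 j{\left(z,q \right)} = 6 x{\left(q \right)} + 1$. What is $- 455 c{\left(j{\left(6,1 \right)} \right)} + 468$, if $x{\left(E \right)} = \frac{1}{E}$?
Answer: $\frac{3107}{29} \approx 107.14$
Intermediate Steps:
$j{\left(z,q \right)} = - \frac{1}{3} - \frac{2}{q}$ ($j{\left(z,q \right)} = - \frac{\frac{6}{q} + 1}{3} = - \frac{1 + \frac{6}{q}}{3} = - \frac{1}{3} - \frac{2}{q}$)
$c{\left(N \right)} = \frac{10 + N}{12 + N}$
$- 455 c{\left(j{\left(6,1 \right)} \right)} + 468 = - 455 \frac{10 + \frac{-6 - 1}{3 \cdot 1}}{12 + \frac{-6 - 1}{3 \cdot 1}} + 468 = - 455 \frac{10 + \frac{1}{3} \cdot 1 \left(-6 - 1\right)}{12 + \frac{1}{3} \cdot 1 \left(-6 - 1\right)} + 468 = - 455 \frac{10 + \frac{1}{3} \cdot 1 \left(-7\right)}{12 + \frac{1}{3} \cdot 1 \left(-7\right)} + 468 = - 455 \frac{10 - \frac{7}{3}}{12 - \frac{7}{3}} + 468 = - 455 \frac{1}{\frac{29}{3}} \cdot \frac{23}{3} + 468 = - 455 \cdot \frac{3}{29} \cdot \frac{23}{3} + 468 = \left(-455\right) \frac{23}{29} + 468 = - \frac{10465}{29} + 468 = \frac{3107}{29}$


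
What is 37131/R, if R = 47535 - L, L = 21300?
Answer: 12377/8745 ≈ 1.4153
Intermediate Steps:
R = 26235 (R = 47535 - 1*21300 = 47535 - 21300 = 26235)
37131/R = 37131/26235 = 37131*(1/26235) = 12377/8745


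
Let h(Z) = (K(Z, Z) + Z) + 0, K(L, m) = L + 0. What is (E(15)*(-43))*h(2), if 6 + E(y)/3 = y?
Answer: -4644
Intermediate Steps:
K(L, m) = L
E(y) = -18 + 3*y
h(Z) = 2*Z (h(Z) = (Z + Z) + 0 = 2*Z + 0 = 2*Z)
(E(15)*(-43))*h(2) = ((-18 + 3*15)*(-43))*(2*2) = ((-18 + 45)*(-43))*4 = (27*(-43))*4 = -1161*4 = -4644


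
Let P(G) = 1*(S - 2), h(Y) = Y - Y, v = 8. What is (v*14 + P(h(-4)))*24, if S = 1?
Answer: 2664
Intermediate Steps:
h(Y) = 0
P(G) = -1 (P(G) = 1*(1 - 2) = 1*(-1) = -1)
(v*14 + P(h(-4)))*24 = (8*14 - 1)*24 = (112 - 1)*24 = 111*24 = 2664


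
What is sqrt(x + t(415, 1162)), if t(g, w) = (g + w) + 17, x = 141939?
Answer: sqrt(143533) ≈ 378.86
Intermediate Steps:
t(g, w) = 17 + g + w
sqrt(x + t(415, 1162)) = sqrt(141939 + (17 + 415 + 1162)) = sqrt(141939 + 1594) = sqrt(143533)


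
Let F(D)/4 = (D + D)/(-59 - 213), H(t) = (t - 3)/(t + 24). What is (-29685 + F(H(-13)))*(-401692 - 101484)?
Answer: 2793173752312/187 ≈ 1.4937e+10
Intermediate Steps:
H(t) = (-3 + t)/(24 + t)
F(D) = -D/34 (F(D) = 4*((D + D)/(-59 - 213)) = 4*((2*D)/(-272)) = 4*((2*D)*(-1/272)) = 4*(-D/136) = -D/34)
(-29685 + F(H(-13)))*(-401692 - 101484) = (-29685 - (-3 - 13)/(34*(24 - 13)))*(-401692 - 101484) = (-29685 - (-16)/(34*11))*(-503176) = (-29685 - (-16)/374)*(-503176) = (-29685 - 1/34*(-16/11))*(-503176) = (-29685 + 8/187)*(-503176) = -5551087/187*(-503176) = 2793173752312/187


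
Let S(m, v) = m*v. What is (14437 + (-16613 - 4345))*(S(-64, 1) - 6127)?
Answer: 40371511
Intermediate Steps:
(14437 + (-16613 - 4345))*(S(-64, 1) - 6127) = (14437 + (-16613 - 4345))*(-64*1 - 6127) = (14437 - 20958)*(-64 - 6127) = -6521*(-6191) = 40371511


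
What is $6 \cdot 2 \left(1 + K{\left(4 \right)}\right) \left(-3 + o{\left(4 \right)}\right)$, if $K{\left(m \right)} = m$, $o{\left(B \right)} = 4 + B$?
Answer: $300$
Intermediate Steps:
$6 \cdot 2 \left(1 + K{\left(4 \right)}\right) \left(-3 + o{\left(4 \right)}\right) = 6 \cdot 2 \left(1 + 4\right) \left(-3 + \left(4 + 4\right)\right) = 12 \cdot 5 \left(-3 + 8\right) = 12 \cdot 5 \cdot 5 = 12 \cdot 25 = 300$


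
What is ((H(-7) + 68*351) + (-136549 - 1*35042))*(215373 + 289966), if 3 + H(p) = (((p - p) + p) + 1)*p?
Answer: -74630484876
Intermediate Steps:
H(p) = -3 + p*(1 + p) (H(p) = -3 + (((p - p) + p) + 1)*p = -3 + ((0 + p) + 1)*p = -3 + (p + 1)*p = -3 + (1 + p)*p = -3 + p*(1 + p))
((H(-7) + 68*351) + (-136549 - 1*35042))*(215373 + 289966) = (((-3 - 7 + (-7)²) + 68*351) + (-136549 - 1*35042))*(215373 + 289966) = (((-3 - 7 + 49) + 23868) + (-136549 - 35042))*505339 = ((39 + 23868) - 171591)*505339 = (23907 - 171591)*505339 = -147684*505339 = -74630484876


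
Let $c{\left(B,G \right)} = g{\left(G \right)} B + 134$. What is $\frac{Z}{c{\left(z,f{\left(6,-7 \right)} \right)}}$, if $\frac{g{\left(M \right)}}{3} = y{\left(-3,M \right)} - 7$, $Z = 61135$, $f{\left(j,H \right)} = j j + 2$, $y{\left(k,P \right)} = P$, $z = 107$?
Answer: $\frac{12227}{2017} \approx 6.062$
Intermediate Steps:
$f{\left(j,H \right)} = 2 + j^{2}$ ($f{\left(j,H \right)} = j^{2} + 2 = 2 + j^{2}$)
$g{\left(M \right)} = -21 + 3 M$ ($g{\left(M \right)} = 3 \left(M - 7\right) = 3 \left(-7 + M\right) = -21 + 3 M$)
$c{\left(B,G \right)} = 134 + B \left(-21 + 3 G\right)$ ($c{\left(B,G \right)} = \left(-21 + 3 G\right) B + 134 = B \left(-21 + 3 G\right) + 134 = 134 + B \left(-21 + 3 G\right)$)
$\frac{Z}{c{\left(z,f{\left(6,-7 \right)} \right)}} = \frac{61135}{134 + 3 \cdot 107 \left(-7 + \left(2 + 6^{2}\right)\right)} = \frac{61135}{134 + 3 \cdot 107 \left(-7 + \left(2 + 36\right)\right)} = \frac{61135}{134 + 3 \cdot 107 \left(-7 + 38\right)} = \frac{61135}{134 + 3 \cdot 107 \cdot 31} = \frac{61135}{134 + 9951} = \frac{61135}{10085} = 61135 \cdot \frac{1}{10085} = \frac{12227}{2017}$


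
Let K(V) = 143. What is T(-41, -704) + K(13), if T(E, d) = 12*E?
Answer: -349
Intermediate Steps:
T(-41, -704) + K(13) = 12*(-41) + 143 = -492 + 143 = -349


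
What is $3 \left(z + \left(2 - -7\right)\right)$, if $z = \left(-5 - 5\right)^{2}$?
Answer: $327$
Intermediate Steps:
$z = 100$ ($z = \left(-10\right)^{2} = 100$)
$3 \left(z + \left(2 - -7\right)\right) = 3 \left(100 + \left(2 - -7\right)\right) = 3 \left(100 + \left(2 + 7\right)\right) = 3 \left(100 + 9\right) = 3 \cdot 109 = 327$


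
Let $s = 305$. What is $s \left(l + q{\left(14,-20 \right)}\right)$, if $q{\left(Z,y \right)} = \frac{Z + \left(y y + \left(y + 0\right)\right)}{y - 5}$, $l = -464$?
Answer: $- \frac{731634}{5} \approx -1.4633 \cdot 10^{5}$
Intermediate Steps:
$q{\left(Z,y \right)} = \frac{Z + y + y^{2}}{-5 + y}$ ($q{\left(Z,y \right)} = \frac{Z + \left(y^{2} + y\right)}{-5 + y} = \frac{Z + \left(y + y^{2}\right)}{-5 + y} = \frac{Z + y + y^{2}}{-5 + y}$)
$s \left(l + q{\left(14,-20 \right)}\right) = 305 \left(-464 + \frac{14 - 20 + \left(-20\right)^{2}}{-5 - 20}\right) = 305 \left(-464 + \frac{14 - 20 + 400}{-25}\right) = 305 \left(-464 - \frac{394}{25}\right) = 305 \left(- \frac{11994}{25}\right) = - \frac{731634}{5}$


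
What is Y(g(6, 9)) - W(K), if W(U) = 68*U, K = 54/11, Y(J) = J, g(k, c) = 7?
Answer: -3595/11 ≈ -326.82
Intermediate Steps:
K = 54/11 (K = 54*(1/11) = 54/11 ≈ 4.9091)
Y(g(6, 9)) - W(K) = 7 - 68*54/11 = 7 - 1*3672/11 = 7 - 3672/11 = -3595/11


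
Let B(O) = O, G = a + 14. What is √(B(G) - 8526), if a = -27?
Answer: I*√8539 ≈ 92.407*I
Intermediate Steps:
G = -13 (G = -27 + 14 = -13)
√(B(G) - 8526) = √(-13 - 8526) = √(-8539) = I*√8539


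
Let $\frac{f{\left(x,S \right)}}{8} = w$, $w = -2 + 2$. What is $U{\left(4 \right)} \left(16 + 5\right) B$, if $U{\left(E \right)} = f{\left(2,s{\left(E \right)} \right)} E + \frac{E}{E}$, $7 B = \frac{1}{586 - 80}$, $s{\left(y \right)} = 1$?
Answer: $\frac{3}{506} \approx 0.0059289$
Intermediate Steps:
$w = 0$
$f{\left(x,S \right)} = 0$ ($f{\left(x,S \right)} = 8 \cdot 0 = 0$)
$B = \frac{1}{3542}$ ($B = \frac{1}{7 \left(586 - 80\right)} = \frac{1}{7 \cdot 506} = \frac{1}{7} \cdot \frac{1}{506} = \frac{1}{3542} \approx 0.00028233$)
$U{\left(E \right)} = 1$ ($U{\left(E \right)} = 0 E + \frac{E}{E} = 0 + 1 = 1$)
$U{\left(4 \right)} \left(16 + 5\right) B = 1 \left(16 + 5\right) \frac{1}{3542} = 1 \cdot 21 \cdot \frac{1}{3542} = 21 \cdot \frac{1}{3542} = \frac{3}{506}$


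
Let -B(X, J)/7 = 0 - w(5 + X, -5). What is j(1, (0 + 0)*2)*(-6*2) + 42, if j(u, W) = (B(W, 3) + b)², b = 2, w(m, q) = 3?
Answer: -6306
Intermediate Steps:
B(X, J) = 21 (B(X, J) = -7*(0 - 1*3) = -7*(0 - 3) = -7*(-3) = 21)
j(u, W) = 529 (j(u, W) = (21 + 2)² = 23² = 529)
j(1, (0 + 0)*2)*(-6*2) + 42 = 529*(-6*2) + 42 = 529*(-12) + 42 = -6348 + 42 = -6306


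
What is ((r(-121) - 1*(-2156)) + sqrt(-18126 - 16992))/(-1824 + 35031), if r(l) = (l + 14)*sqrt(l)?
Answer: 2156/33207 - 1177*I/33207 + I*sqrt(3902)/11069 ≈ 0.064926 - 0.029801*I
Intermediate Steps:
r(l) = sqrt(l)*(14 + l) (r(l) = (14 + l)*sqrt(l) = sqrt(l)*(14 + l))
((r(-121) - 1*(-2156)) + sqrt(-18126 - 16992))/(-1824 + 35031) = ((sqrt(-121)*(14 - 121) - 1*(-2156)) + sqrt(-18126 - 16992))/(-1824 + 35031) = (((11*I)*(-107) + 2156) + sqrt(-35118))/33207 = ((-1177*I + 2156) + 3*I*sqrt(3902))*(1/33207) = ((2156 - 1177*I) + 3*I*sqrt(3902))*(1/33207) = (2156 - 1177*I + 3*I*sqrt(3902))*(1/33207) = 2156/33207 - 1177*I/33207 + I*sqrt(3902)/11069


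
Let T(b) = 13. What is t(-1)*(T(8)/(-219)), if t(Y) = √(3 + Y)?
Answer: -13*√2/219 ≈ -0.083949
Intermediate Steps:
t(-1)*(T(8)/(-219)) = √(3 - 1)*(13/(-219)) = √2*(13*(-1/219)) = √2*(-13/219) = -13*√2/219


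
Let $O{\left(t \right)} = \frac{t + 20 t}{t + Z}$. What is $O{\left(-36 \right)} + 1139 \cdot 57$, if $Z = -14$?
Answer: $\frac{1623453}{25} \approx 64938.0$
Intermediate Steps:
$O{\left(t \right)} = \frac{21 t}{-14 + t}$ ($O{\left(t \right)} = \frac{t + 20 t}{t - 14} = \frac{21 t}{-14 + t}$)
$O{\left(-36 \right)} + 1139 \cdot 57 = 21 \left(-36\right) \frac{1}{-14 - 36} + 1139 \cdot 57 = 21 \left(-36\right) \frac{1}{-50} + 64923 = 21 \left(-36\right) \left(- \frac{1}{50}\right) + 64923 = \frac{378}{25} + 64923 = \frac{1623453}{25}$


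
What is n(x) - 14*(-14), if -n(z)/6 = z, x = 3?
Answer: 178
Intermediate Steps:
n(z) = -6*z
n(x) - 14*(-14) = -6*3 - 14*(-14) = -18 + 196 = 178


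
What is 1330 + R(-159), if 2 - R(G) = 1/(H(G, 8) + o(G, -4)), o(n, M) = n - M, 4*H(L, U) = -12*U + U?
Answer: 235765/177 ≈ 1332.0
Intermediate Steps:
H(L, U) = -11*U/4 (H(L, U) = (-12*U + U)/4 = (-11*U)/4 = -11*U/4)
R(G) = 2 - 1/(-18 + G) (R(G) = 2 - 1/(-11/4*8 + (G - 1*(-4))) = 2 - 1/(-22 + (G + 4)) = 2 - 1/(-22 + (4 + G)) = 2 - 1/(-18 + G))
1330 + R(-159) = 1330 + (-37 + 2*(-159))/(-18 - 159) = 1330 + (-37 - 318)/(-177) = 1330 - 1/177*(-355) = 1330 + 355/177 = 235765/177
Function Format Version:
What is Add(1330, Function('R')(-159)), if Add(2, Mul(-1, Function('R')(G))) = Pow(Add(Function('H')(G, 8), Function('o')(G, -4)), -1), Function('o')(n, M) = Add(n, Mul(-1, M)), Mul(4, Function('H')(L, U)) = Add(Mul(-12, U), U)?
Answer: Rational(235765, 177) ≈ 1332.0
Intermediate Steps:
Function('H')(L, U) = Mul(Rational(-11, 4), U) (Function('H')(L, U) = Mul(Rational(1, 4), Add(Mul(-12, U), U)) = Mul(Rational(1, 4), Mul(-11, U)) = Mul(Rational(-11, 4), U))
Function('R')(G) = Add(2, Mul(-1, Pow(Add(-18, G), -1))) (Function('R')(G) = Add(2, Mul(-1, Pow(Add(Mul(Rational(-11, 4), 8), Add(G, Mul(-1, -4))), -1))) = Add(2, Mul(-1, Pow(Add(-22, Add(G, 4)), -1))) = Add(2, Mul(-1, Pow(Add(-22, Add(4, G)), -1))) = Add(2, Mul(-1, Pow(Add(-18, G), -1))))
Add(1330, Function('R')(-159)) = Add(1330, Mul(Pow(Add(-18, -159), -1), Add(-37, Mul(2, -159)))) = Add(1330, Mul(Pow(-177, -1), Add(-37, -318))) = Add(1330, Mul(Rational(-1, 177), -355)) = Add(1330, Rational(355, 177)) = Rational(235765, 177)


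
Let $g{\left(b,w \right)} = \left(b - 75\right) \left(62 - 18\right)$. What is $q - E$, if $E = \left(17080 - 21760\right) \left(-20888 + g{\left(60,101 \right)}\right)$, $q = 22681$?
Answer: $-100821959$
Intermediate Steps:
$g{\left(b,w \right)} = -3300 + 44 b$ ($g{\left(b,w \right)} = \left(-75 + b\right) 44 = -3300 + 44 b$)
$E = 100844640$ ($E = \left(17080 - 21760\right) \left(-20888 + \left(-3300 + 44 \cdot 60\right)\right) = - 4680 \left(-20888 + \left(-3300 + 2640\right)\right) = - 4680 \left(-20888 - 660\right) = \left(-4680\right) \left(-21548\right) = 100844640$)
$q - E = 22681 - 100844640 = -100821959$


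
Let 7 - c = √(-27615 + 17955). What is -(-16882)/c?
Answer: 16882/1387 + 33764*I*√2415/9709 ≈ 12.172 + 170.9*I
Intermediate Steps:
c = 7 - 2*I*√2415 (c = 7 - √(-27615 + 17955) = 7 - √(-9660) = 7 - 2*I*√2415 ≈ 7.0 - 98.285*I)
-(-16882)/c = -(-16882)/(7 - 2*I*√2415) = 16882/(7 - 2*I*√2415)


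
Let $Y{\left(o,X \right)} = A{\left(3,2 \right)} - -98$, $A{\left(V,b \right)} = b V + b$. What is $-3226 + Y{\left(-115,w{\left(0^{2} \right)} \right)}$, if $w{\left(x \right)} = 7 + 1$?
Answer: $-3120$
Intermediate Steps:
$A{\left(V,b \right)} = b + V b$ ($A{\left(V,b \right)} = V b + b = b + V b$)
$w{\left(x \right)} = 8$
$Y{\left(o,X \right)} = 106$ ($Y{\left(o,X \right)} = 2 \left(1 + 3\right) - -98 = 2 \cdot 4 + 98 = 8 + 98 = 106$)
$-3226 + Y{\left(-115,w{\left(0^{2} \right)} \right)} = -3226 + 106 = -3120$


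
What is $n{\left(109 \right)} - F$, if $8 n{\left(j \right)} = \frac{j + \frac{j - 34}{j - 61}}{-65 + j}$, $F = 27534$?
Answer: $- \frac{155069719}{5632} \approx -27534.0$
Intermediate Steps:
$n{\left(j \right)} = \frac{j + \frac{-34 + j}{-61 + j}}{8 \left(-65 + j\right)}$ ($n{\left(j \right)} = \frac{\left(j + \frac{j - 34}{j - 61}\right) \frac{1}{-65 + j}}{8} = \frac{\left(j + \frac{-34 + j}{-61 + j}\right) \frac{1}{-65 + j}}{8} = \frac{\frac{1}{-65 + j} \left(j + \frac{-34 + j}{-61 + j}\right)}{8} = \frac{j + \frac{-34 + j}{-61 + j}}{8 \left(-65 + j\right)}$)
$n{\left(109 \right)} - F = \frac{-34 + 109^{2} - 6540}{8 \left(3965 + 109^{2} - 13734\right)} - 27534 = \frac{-34 + 11881 - 6540}{8 \left(3965 + 11881 - 13734\right)} - 27534 = \frac{1}{8} \cdot \frac{1}{2112} \cdot 5307 - 27534 = \frac{1769}{5632} - 27534 = - \frac{155069719}{5632}$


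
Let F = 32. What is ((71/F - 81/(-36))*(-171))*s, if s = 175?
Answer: -4279275/32 ≈ -1.3373e+5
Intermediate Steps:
((71/F - 81/(-36))*(-171))*s = ((71/32 - 81/(-36))*(-171))*175 = ((71*(1/32) - 81*(-1/36))*(-171))*175 = ((71/32 + 9/4)*(-171))*175 = ((143/32)*(-171))*175 = -24453/32*175 = -4279275/32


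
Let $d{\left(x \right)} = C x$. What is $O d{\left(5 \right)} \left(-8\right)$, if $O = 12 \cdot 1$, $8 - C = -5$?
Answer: $-6240$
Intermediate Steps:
$C = 13$ ($C = 8 - -5 = 8 + 5 = 13$)
$d{\left(x \right)} = 13 x$
$O = 12$
$O d{\left(5 \right)} \left(-8\right) = 12 \cdot 13 \cdot 5 \left(-8\right) = 12 \cdot 65 \left(-8\right) = 780 \left(-8\right) = -6240$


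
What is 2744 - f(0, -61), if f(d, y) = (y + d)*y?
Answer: -977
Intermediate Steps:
f(d, y) = y*(d + y) (f(d, y) = (d + y)*y = y*(d + y))
2744 - f(0, -61) = 2744 - (-61)*(0 - 61) = 2744 - (-61)*(-61) = 2744 - 1*3721 = 2744 - 3721 = -977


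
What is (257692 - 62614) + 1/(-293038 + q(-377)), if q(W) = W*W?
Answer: 29439025901/150909 ≈ 1.9508e+5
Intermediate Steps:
q(W) = W**2
(257692 - 62614) + 1/(-293038 + q(-377)) = (257692 - 62614) + 1/(-293038 + (-377)**2) = 195078 + 1/(-293038 + 142129) = 195078 + 1/(-150909) = 195078 - 1/150909 = 29439025901/150909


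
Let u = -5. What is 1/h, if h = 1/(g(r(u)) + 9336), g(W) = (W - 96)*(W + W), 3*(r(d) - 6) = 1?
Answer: 73802/9 ≈ 8200.2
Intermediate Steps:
r(d) = 19/3 (r(d) = 6 + (⅓)*1 = 6 + ⅓ = 19/3)
g(W) = 2*W*(-96 + W) (g(W) = (-96 + W)*(2*W) = 2*W*(-96 + W))
h = 9/73802 (h = 1/(2*(19/3)*(-96 + 19/3) + 9336) = 1/(2*(19/3)*(-269/3) + 9336) = 1/(-10222/9 + 9336) = 1/(73802/9) = 9/73802 ≈ 0.00012195)
1/h = 1/(9/73802) = 73802/9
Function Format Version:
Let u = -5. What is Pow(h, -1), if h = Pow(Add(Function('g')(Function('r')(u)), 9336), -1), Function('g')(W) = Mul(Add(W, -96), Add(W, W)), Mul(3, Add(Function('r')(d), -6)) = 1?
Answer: Rational(73802, 9) ≈ 8200.2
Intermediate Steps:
Function('r')(d) = Rational(19, 3) (Function('r')(d) = Add(6, Mul(Rational(1, 3), 1)) = Add(6, Rational(1, 3)) = Rational(19, 3))
Function('g')(W) = Mul(2, W, Add(-96, W)) (Function('g')(W) = Mul(Add(-96, W), Mul(2, W)) = Mul(2, W, Add(-96, W)))
h = Rational(9, 73802) (h = Pow(Add(Mul(2, Rational(19, 3), Add(-96, Rational(19, 3))), 9336), -1) = Pow(Add(Mul(2, Rational(19, 3), Rational(-269, 3)), 9336), -1) = Pow(Add(Rational(-10222, 9), 9336), -1) = Pow(Rational(73802, 9), -1) = Rational(9, 73802) ≈ 0.00012195)
Pow(h, -1) = Pow(Rational(9, 73802), -1) = Rational(73802, 9)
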